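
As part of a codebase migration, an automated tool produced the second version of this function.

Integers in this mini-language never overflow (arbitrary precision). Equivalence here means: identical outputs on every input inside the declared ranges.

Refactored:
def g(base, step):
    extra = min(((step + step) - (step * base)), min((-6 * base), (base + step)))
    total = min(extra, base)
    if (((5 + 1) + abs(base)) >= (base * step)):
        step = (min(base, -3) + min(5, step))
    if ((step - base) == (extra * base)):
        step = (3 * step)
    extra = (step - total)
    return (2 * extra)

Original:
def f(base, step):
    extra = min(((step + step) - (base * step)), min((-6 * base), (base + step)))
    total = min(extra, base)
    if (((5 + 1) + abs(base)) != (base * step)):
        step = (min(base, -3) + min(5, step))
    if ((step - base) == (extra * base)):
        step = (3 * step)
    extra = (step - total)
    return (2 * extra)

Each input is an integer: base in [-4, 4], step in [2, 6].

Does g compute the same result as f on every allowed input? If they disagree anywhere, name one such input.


There is a counterexample at base=2, step=4: 32 on one side, 26 on the other.
f: extra = -12; total = -12; (((5 + 1) + abs(base)) != (base * step)) -> false; ((step - base) == (extra * base)) -> false; extra = 16; return 32
g: extra = -12; total = -12; (((5 + 1) + abs(base)) >= (base * step)) -> true; step = 1; ((step - base) == (extra * base)) -> false; extra = 13; return 26
verdict: not equivalent; witness: base=2, step=4


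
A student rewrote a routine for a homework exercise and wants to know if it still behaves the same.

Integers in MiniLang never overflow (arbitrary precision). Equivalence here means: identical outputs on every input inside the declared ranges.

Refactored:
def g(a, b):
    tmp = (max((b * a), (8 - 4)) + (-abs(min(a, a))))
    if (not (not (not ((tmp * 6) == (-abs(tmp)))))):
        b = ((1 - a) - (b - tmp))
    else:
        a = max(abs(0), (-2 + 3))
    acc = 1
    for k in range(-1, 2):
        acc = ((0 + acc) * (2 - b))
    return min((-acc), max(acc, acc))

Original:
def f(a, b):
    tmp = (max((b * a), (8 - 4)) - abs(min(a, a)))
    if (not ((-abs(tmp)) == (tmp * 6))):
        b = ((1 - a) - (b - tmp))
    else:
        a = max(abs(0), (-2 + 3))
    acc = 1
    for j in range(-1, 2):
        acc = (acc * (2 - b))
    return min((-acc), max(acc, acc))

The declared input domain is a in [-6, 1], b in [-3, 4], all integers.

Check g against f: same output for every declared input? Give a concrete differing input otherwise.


Changes here: arithmetic usage differs, and local variable names differ, and boolean connective usage differs, and constant usage differs; the full 64-point sweep finds no disagreement.
verdict: equivalent


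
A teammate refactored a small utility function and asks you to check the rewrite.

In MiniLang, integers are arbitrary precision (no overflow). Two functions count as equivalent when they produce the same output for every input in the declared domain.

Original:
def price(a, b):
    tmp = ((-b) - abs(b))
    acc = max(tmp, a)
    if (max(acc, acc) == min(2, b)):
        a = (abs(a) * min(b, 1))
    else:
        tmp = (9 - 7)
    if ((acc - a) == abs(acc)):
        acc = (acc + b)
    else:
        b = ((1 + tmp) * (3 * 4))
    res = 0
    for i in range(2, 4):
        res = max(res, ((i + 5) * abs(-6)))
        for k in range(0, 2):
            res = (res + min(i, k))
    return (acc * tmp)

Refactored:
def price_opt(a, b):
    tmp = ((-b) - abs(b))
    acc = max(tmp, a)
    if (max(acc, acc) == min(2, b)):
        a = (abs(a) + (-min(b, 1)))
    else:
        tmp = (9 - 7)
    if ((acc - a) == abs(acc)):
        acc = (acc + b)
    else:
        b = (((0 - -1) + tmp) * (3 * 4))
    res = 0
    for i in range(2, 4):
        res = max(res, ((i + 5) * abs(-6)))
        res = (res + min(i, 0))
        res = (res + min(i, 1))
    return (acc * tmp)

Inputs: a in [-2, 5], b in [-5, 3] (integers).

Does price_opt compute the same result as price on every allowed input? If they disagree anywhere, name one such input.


The rewrite breaks on a=1, b=1, where the results are -2 and -4.
price: tmp=-2, then acc=1, then (max(acc, acc) == min(2, b)) is true, then a=1, then ((acc - a) == abs(acc)) is false, then b=-12, then res=0, then (i=2), then res=42, then (k=0), then res=42, then (k=1), then res=43, then (i=3), then res=48, then (k=0), then res=48, then (k=1), then res=49, then returns -2
price_opt: tmp=-2, then acc=1, then (max(acc, acc) == min(2, b)) is true, then a=0, then ((acc - a) == abs(acc)) is true, then acc=2, then res=0, then (i=2), then res=42, then res=42, then res=43, then (i=3), then res=48, then res=48, then res=49, then returns -4
verdict: not equivalent; witness: a=1, b=1


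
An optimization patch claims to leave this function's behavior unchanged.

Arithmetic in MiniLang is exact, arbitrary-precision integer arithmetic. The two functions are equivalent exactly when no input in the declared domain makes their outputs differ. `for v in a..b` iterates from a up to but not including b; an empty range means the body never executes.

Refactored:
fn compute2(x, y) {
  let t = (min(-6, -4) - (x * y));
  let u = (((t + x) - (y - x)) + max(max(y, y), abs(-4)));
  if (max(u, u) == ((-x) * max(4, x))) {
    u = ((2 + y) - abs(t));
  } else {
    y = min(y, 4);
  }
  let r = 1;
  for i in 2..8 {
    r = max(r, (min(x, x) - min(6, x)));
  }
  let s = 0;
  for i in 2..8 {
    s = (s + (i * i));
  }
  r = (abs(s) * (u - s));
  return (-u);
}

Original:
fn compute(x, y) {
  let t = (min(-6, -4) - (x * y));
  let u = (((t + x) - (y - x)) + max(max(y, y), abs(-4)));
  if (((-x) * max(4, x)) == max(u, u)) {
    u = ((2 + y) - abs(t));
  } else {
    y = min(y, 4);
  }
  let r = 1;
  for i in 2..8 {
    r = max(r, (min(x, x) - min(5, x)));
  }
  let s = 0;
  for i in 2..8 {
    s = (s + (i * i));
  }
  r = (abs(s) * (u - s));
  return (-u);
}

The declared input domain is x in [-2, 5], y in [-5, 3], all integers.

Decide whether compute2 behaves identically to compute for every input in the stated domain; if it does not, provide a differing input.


Equivalent. The one real change (`5` became `6`) has no effect anywhere in the declared ranges.
Checked all 72 inputs in the declared domain: the outputs agree on every one.
Spot check at x=4, y=0 — compute: t=-6, then u=6, then (((-x) * max(4, x)) == max(u, u)) is false, then y=0, then r=1, then (i=2), then r=1, then (i=3), then r=1, then (i=4), then r=1, then (i=5), then r=1, then (i=6), then r=1, then (i=7), then r=1, then s=0, then (i=2), then s=4, then (i=3), then s=13, then (i=4), then s=29, then (i=5), then s=54, then (i=6), then s=90, then (i=7), then s=139, then r=-18487, then returns -6. compute2: t=-6, then u=6, then (max(u, u) == ((-x) * max(4, x))) is false, then y=0, then r=1, then (i=2), then r=1, then (i=3), then r=1, then (i=4), then r=1, then (i=5), then r=1, then (i=6), then r=1, then (i=7), then r=1, then s=0, then (i=2), then s=4, then (i=3), then s=13, then (i=4), then s=29, then (i=5), then s=54, then (i=6), then s=90, then (i=7), then s=139, then r=-18487, then returns -6. Both give -6.
verdict: equivalent


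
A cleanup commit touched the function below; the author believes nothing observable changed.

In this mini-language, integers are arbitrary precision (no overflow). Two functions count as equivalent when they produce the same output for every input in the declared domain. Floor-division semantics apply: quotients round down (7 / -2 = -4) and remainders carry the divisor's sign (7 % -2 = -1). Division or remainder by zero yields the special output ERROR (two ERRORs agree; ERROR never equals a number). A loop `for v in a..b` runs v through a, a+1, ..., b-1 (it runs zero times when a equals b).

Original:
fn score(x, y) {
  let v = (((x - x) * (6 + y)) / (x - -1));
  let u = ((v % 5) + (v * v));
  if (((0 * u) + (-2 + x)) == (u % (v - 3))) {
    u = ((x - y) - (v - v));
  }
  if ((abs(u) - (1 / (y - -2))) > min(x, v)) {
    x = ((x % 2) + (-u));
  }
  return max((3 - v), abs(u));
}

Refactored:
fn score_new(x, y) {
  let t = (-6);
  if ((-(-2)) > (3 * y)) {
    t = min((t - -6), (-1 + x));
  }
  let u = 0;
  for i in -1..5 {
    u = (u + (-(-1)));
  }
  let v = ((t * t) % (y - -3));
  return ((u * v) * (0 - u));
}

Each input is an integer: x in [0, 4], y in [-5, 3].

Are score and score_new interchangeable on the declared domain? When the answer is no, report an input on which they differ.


Evaluate both at x=0, y=-5.
score: v := 0 | u := 0 | (((0 * u) + (-2 + x)) == (u % (v - 3))): false | ((abs(u) - (1 / (y - -2))) > min(x, v)): true | x := 0 | result 3
score_new: t := -6 | ((-(-2)) > (3 * y)): true | t := -1 | u := 0 | iter i=-1: | u := 1 | iter i=0: | u := 2 | iter i=1: | u := 3 | iter i=2: | u := 4 | iter i=3: | u := 5 | iter i=4: | u := 6 | v := -1 | result 36
3 and 36 differ, so these are not the same function on this domain.
verdict: not equivalent; witness: x=0, y=-5


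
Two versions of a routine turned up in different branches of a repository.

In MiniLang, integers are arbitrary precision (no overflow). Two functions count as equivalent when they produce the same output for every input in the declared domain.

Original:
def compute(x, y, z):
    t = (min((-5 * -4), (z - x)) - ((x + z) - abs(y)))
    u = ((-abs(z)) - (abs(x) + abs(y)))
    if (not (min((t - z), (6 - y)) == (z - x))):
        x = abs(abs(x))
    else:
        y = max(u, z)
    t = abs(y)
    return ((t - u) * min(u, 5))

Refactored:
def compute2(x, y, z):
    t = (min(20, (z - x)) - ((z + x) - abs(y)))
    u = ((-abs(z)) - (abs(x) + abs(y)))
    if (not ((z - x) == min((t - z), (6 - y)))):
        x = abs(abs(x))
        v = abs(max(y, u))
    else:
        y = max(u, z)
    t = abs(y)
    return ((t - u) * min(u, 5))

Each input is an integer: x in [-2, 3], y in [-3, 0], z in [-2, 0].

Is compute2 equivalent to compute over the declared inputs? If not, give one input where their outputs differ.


Equivalent — the differences include constant usage differs; also statement counts differ; also local variable names differ; also arithmetic usage differs; also min/max/abs usage differs, yet no declared input distinguishes the two.
Tracing x=1, y=-2, z=-1: compute: t becomes 0; next u becomes -4; next (not (min((t - z), (6 - y)) == (z - x))) evaluates to true; next x becomes 1; next t becomes 2; next final value -24 | compute2: t becomes 0; next u becomes -4; next (not ((z - x) == min((t - z), (6 - y)))) evaluates to true; next x becomes 1; next v becomes 2; next t becomes 2; next final value -24 — matching result -24.
An exhaustive pass over the 72 declared inputs shows identical outputs.
verdict: equivalent


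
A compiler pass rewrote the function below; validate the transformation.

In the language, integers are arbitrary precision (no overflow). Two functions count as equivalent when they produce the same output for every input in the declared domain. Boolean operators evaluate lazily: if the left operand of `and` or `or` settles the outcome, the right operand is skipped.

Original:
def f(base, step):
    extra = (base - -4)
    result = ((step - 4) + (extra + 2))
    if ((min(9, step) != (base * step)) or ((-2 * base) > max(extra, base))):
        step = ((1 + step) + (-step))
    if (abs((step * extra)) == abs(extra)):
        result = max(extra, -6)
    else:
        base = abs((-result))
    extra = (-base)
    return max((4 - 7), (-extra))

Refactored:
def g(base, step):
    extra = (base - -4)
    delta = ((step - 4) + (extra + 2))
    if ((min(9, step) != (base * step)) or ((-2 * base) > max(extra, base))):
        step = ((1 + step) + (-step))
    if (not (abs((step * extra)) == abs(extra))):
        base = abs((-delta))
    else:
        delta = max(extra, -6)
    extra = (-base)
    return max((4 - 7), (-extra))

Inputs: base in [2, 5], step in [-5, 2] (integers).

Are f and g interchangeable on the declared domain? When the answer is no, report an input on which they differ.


Comparing the listings, the differences include: boolean connective usage differs, and local variable names differ.
Spot check at base=5, step=1 — f: extra = 9; result = 8; ((min(9, step) != (base * step)) or ((-2 * base) > max(extra, base))) -> true; step = 1; (abs((step * extra)) == abs(extra)) -> true; result = 9; extra = -5; return 5. g: extra = 9; delta = 8; ((min(9, step) != (base * step)) or ((-2 * base) > max(extra, base))) -> true; step = 1; (not (abs((step * extra)) == abs(extra))) -> false; delta = 9; extra = -5; return 5. Both give 5.
Sweeping the whole domain (32 inputs) finds no disagreement.
verdict: equivalent


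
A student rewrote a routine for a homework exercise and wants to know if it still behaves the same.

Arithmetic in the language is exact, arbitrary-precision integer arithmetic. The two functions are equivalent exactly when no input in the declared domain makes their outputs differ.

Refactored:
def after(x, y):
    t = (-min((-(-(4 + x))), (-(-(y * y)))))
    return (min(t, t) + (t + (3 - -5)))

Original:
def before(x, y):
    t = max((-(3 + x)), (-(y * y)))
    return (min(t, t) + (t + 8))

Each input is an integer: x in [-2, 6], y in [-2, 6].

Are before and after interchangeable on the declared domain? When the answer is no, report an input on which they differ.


Not equivalent: x=-2, y=-2 separates them (6 vs 4).
before: t=-1, then returns 6
after: t=-2, then returns 4
verdict: not equivalent; witness: x=-2, y=-2


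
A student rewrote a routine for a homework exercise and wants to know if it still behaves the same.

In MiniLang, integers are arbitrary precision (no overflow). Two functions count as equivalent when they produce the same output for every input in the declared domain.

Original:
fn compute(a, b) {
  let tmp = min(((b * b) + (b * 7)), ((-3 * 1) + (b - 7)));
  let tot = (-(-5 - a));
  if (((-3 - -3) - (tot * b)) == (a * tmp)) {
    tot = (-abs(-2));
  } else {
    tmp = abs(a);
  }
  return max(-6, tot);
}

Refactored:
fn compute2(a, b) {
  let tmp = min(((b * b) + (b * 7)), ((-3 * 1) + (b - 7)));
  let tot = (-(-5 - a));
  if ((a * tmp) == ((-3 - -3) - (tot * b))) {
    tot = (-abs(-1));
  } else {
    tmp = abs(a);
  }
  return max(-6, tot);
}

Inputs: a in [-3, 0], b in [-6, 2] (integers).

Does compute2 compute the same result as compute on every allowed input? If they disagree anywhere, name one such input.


These are not equivalent — on a=0, b=0 the outputs split (-2 vs -1).
compute: tmp becomes -10; next tot becomes 5; next (((-3 - -3) - (tot * b)) == (a * tmp)) evaluates to true; next tot becomes -2; next final value -2
compute2: tmp becomes -10; next tot becomes 5; next ((a * tmp) == ((-3 - -3) - (tot * b))) evaluates to true; next tot becomes -1; next final value -1
verdict: not equivalent; witness: a=0, b=0


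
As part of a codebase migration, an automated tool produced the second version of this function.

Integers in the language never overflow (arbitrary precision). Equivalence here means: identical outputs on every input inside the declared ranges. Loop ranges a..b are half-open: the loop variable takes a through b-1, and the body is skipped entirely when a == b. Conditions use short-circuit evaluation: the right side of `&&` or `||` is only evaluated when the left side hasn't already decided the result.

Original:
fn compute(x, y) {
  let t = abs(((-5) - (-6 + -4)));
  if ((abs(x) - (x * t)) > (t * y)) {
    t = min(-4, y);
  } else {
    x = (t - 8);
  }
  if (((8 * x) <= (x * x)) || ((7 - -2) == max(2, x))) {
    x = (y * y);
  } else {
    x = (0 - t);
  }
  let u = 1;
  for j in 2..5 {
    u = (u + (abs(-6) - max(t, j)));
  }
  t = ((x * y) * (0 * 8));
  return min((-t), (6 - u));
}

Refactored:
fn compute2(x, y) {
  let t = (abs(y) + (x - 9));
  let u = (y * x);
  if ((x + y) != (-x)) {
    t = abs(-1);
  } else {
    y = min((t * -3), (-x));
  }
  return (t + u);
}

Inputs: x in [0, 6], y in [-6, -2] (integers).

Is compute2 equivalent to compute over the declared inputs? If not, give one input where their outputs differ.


The rewrite breaks on x=0, y=-6, where the results are -4 and 1.
compute: t becomes 5; next ((abs(x) - (x * t)) > (t * y)) evaluates to true; next t becomes -6; next (((8 * x) <= (x * x)) || ((7 - -2) == max(2, x))) evaluates to true; next x becomes 36; next u becomes 1; next at j=2:; next u becomes 5; next at j=3:; next u becomes 8; next at j=4:; next u becomes 10; next t becomes 0; next final value -4
compute2: t becomes -3; next u becomes 0; next ((x + y) != (-x)) evaluates to true; next t becomes 1; next final value 1
verdict: not equivalent; witness: x=0, y=-6


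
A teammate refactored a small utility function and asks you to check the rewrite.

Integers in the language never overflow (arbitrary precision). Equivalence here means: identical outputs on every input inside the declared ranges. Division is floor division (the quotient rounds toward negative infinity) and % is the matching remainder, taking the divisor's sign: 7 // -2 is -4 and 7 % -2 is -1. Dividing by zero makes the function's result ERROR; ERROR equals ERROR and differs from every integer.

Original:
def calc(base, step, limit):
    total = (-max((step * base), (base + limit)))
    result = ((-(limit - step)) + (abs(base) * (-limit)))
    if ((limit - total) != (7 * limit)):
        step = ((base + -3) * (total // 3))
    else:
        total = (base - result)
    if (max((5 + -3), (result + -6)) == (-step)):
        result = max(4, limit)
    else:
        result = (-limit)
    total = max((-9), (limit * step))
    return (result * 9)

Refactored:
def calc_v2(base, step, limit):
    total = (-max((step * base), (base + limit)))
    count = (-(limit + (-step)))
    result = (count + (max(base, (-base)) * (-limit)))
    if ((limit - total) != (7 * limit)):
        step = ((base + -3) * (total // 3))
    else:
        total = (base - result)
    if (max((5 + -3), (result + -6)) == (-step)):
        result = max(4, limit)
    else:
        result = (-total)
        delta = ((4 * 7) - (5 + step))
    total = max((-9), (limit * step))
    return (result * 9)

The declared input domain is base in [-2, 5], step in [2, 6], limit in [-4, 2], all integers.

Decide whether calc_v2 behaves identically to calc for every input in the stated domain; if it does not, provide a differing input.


Run the pair on base=-2, step=2, limit=-4.
calc: total=4, then result=14, then ((limit - total) != (7 * limit)) is true, then step=-5, then (max((5 + -3), (result + -6)) == (-step)) is false, then result=4, then total=20, then returns 36
calc_v2: total=4, then count=6, then result=14, then ((limit - total) != (7 * limit)) is true, then step=-5, then (max((5 + -3), (result + -6)) == (-step)) is false, then result=-4, then delta=28, then total=20, then returns -36
36 and -36 differ, so these are not the same function on this domain.
verdict: not equivalent; witness: base=-2, step=2, limit=-4


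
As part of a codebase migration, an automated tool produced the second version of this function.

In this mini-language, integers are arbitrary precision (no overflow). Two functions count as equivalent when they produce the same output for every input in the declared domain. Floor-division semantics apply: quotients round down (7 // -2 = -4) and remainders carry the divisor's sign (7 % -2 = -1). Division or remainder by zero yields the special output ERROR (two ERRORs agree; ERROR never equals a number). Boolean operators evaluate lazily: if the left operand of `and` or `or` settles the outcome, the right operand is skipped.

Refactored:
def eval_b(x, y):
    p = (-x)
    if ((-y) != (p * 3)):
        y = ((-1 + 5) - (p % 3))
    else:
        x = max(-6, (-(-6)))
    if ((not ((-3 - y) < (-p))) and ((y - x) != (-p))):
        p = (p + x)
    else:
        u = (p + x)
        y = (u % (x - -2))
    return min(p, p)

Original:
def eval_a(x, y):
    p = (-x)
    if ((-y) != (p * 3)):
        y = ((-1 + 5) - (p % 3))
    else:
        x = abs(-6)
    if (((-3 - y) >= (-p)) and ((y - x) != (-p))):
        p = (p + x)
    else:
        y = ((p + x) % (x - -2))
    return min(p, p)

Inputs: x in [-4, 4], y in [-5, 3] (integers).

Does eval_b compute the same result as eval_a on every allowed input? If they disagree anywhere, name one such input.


Side by side, the visible changes include: comparison usage differs, and statement counts differ, and local variable names differ, and constant usage differs, and boolean connective usage differs, and min/max/abs usage differs.
Tracing x=-4, y=-4: eval_a: p := 4 | ((-y) != (p * 3)): true | y := 3 | (((-3 - y) >= (-p)) and ((y - x) != (-p))): false | y := 0 | result 4 | eval_b: p := 4 | ((-y) != (p * 3)): true | y := 3 | ((not ((-3 - y) < (-p))) and ((y - x) != (-p))): false | u := 0 | y := 0 | result 4 — matching result 4.
Checked all 81 inputs in the declared domain: the outputs agree on every one.
verdict: equivalent


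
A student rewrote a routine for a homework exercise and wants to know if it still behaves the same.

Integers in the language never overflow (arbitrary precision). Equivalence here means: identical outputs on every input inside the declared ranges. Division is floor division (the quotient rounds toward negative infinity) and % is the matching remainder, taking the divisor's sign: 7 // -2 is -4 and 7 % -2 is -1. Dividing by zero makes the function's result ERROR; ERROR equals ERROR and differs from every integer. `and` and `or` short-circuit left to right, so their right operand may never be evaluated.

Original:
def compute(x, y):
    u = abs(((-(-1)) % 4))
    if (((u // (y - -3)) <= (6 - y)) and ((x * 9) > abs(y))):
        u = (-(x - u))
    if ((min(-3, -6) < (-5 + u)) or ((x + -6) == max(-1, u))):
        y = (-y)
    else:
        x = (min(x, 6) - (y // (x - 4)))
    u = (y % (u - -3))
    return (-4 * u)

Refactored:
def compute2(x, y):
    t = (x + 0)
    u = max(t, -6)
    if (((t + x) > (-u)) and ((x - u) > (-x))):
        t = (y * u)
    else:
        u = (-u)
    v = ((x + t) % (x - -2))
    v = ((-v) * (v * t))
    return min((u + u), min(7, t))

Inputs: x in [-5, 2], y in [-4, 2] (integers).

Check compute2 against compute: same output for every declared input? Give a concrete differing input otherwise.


These are not equivalent — on x=-5, y=-4 the outputs split (0 vs -5).
compute: u = 1; (((u // (y - -3)) <= (6 - y)) and ((x * 9) > abs(y))) -> false; ((min(-3, -6) < (-5 + u)) or ((x + -6) == max(-1, u))) -> true; y = 4; u = 0; return 0
compute2: t = -5; u = -5; (((t + x) > (-u)) and ((x - u) > (-x))) -> false; u = 5; v = -1; v = 5; return -5
verdict: not equivalent; witness: x=-5, y=-4


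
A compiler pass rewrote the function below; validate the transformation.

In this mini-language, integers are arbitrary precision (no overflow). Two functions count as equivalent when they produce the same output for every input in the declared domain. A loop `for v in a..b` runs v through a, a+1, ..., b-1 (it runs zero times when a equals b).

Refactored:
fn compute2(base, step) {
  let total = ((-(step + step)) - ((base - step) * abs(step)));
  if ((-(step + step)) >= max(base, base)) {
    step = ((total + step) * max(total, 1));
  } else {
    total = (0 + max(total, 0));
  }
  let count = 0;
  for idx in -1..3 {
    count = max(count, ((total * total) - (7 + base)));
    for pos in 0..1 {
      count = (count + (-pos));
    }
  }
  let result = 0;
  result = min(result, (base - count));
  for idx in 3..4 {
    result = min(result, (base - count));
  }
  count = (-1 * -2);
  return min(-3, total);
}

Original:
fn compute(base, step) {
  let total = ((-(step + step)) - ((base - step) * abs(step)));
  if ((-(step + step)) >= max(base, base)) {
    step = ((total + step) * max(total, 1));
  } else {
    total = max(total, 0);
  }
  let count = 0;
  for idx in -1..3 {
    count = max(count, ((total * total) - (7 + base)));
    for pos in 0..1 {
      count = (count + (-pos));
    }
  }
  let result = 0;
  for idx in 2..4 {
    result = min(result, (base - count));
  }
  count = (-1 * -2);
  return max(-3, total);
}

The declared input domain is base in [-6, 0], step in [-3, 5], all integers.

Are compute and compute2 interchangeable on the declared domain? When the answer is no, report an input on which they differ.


Not equivalent: base=-6, step=-3 separates them (15 vs -3).
compute: total := 15 | ((-(step + step)) >= max(base, base)): true | step := 180 | count := 0 | iter idx=-1: | count := 224 | iter pos=0: | count := 224 | iter idx=0: | count := 224 | iter pos=0: | count := 224 | iter idx=1: | count := 224 | iter pos=0: | count := 224 | iter idx=2: | count := 224 | iter pos=0: | count := 224 | result := 0 | iter idx=2: | result := -230 | iter idx=3: | result := -230 | count := 2 | result 15
compute2: total := 15 | ((-(step + step)) >= max(base, base)): true | step := 180 | count := 0 | iter idx=-1: | count := 224 | iter pos=0: | count := 224 | iter idx=0: | count := 224 | iter pos=0: | count := 224 | iter idx=1: | count := 224 | iter pos=0: | count := 224 | iter idx=2: | count := 224 | iter pos=0: | count := 224 | result := 0 | result := -230 | iter idx=3: | result := -230 | count := 2 | result -3
verdict: not equivalent; witness: base=-6, step=-3


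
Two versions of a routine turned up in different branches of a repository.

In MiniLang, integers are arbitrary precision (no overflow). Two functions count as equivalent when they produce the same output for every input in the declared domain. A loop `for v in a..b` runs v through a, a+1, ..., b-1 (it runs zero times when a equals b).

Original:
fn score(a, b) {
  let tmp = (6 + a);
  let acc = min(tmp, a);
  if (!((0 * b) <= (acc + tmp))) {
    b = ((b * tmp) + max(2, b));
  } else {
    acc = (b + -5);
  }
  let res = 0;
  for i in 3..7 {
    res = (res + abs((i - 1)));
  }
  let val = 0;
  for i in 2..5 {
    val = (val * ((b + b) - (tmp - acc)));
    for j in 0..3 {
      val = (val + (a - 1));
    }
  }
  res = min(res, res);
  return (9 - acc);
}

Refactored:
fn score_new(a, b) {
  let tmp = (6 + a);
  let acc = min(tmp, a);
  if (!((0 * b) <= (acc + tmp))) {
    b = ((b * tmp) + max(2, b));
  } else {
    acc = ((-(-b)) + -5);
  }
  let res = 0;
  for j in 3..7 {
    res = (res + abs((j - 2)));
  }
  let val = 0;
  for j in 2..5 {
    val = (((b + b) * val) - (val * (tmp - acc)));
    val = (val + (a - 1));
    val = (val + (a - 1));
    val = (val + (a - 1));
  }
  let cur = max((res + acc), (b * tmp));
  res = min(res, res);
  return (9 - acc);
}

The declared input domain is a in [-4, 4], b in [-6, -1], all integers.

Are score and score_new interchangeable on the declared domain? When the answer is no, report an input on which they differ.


The edit looks behavioral (`1` became `2`), but over these ranges it never changes the outcome.
As a probe, take a=-1, b=-4: score runs tmp becomes 5; next acc becomes -1; next (!((0 * b) <= (acc + tmp))) evaluates to false; next acc becomes -9; next res becomes 0; next at i=3:; next res becomes 2; next at i=4:; next res becomes 5; next at i=5:; next res becomes 9; next at i=6:; next res becomes 14; next val becomes 0; next at i=2:; next val becomes 0; next at j=0:; next val becomes -2; next at j=1:; next val becomes -4; next at j=2:; next val becomes -6; next at i=3:; next val becomes 132; next at j=0:; next val becomes 130; next at j=1:; next val becomes 128; next at j=2:; next val becomes 126; next at i=4:; next val becomes -2772; next at j=0:; next val becomes -2774; next at j=1:; next val becomes -2776; next at j=2:; next val becomes -2778; next res becomes 14; next final value 18; score_new runs tmp becomes 5; next acc becomes -1; next (!((0 * b) <= (acc + tmp))) evaluates to false; next acc becomes -9; next res becomes 0; next at j=3:; next res becomes 1; next at j=4:; next res becomes 3; next at j=5:; next res becomes 6; next at j=6:; next res becomes 10; next val becomes 0; next at j=2:; next val becomes 0; next val becomes -2; next val becomes -4; next val becomes -6; next at j=3:; next val becomes 132; next val becomes 130; next val becomes 128; next val becomes 126; next at j=4:; next val becomes -2772; next val becomes -2774; next val becomes -2776; next val becomes -2778; next cur becomes 1; next res becomes 10; next final value 18; both end at 18.
Every one of the 54 inputs gives matching results.
verdict: equivalent


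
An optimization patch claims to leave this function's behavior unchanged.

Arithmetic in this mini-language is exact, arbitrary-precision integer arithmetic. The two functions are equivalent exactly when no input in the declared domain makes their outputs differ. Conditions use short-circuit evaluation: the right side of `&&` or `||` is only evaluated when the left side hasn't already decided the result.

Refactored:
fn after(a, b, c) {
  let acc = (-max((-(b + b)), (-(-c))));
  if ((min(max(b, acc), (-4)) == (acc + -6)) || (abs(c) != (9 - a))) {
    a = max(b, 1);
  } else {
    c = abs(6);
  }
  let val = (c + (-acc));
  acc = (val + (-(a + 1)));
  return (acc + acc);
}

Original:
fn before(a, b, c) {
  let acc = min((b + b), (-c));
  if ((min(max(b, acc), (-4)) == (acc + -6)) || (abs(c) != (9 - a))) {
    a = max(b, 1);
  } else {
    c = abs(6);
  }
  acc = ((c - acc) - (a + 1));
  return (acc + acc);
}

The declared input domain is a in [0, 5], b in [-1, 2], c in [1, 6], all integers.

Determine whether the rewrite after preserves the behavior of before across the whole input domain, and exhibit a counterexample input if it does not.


Changes here: statement counts differ; and local variable names differ; and arithmetic usage differs; and min/max/abs usage differs; the full 144-point sweep finds no disagreement.
verdict: equivalent


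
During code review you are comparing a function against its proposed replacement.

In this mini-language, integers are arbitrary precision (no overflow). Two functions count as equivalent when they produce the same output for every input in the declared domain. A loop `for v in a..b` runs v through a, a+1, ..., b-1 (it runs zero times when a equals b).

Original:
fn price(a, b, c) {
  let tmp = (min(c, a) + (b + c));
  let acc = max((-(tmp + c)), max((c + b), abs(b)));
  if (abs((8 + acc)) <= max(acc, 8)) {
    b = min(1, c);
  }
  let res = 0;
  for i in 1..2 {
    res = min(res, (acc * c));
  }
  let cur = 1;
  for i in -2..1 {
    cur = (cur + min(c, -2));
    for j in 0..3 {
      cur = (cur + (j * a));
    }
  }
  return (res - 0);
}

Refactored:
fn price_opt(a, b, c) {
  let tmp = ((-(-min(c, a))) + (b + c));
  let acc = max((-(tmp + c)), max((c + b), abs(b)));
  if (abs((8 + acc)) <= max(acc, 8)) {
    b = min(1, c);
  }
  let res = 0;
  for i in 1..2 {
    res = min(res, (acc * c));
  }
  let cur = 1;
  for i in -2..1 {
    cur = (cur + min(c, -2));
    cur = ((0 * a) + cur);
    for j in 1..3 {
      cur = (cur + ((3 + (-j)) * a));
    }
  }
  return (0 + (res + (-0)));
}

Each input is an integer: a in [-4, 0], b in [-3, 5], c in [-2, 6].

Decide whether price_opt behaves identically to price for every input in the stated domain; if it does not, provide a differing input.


Changes here: statement counts differ, and arithmetic usage differs, and constant usage differs, and loop structure differs; the full 405-point sweep finds no disagreement.
verdict: equivalent


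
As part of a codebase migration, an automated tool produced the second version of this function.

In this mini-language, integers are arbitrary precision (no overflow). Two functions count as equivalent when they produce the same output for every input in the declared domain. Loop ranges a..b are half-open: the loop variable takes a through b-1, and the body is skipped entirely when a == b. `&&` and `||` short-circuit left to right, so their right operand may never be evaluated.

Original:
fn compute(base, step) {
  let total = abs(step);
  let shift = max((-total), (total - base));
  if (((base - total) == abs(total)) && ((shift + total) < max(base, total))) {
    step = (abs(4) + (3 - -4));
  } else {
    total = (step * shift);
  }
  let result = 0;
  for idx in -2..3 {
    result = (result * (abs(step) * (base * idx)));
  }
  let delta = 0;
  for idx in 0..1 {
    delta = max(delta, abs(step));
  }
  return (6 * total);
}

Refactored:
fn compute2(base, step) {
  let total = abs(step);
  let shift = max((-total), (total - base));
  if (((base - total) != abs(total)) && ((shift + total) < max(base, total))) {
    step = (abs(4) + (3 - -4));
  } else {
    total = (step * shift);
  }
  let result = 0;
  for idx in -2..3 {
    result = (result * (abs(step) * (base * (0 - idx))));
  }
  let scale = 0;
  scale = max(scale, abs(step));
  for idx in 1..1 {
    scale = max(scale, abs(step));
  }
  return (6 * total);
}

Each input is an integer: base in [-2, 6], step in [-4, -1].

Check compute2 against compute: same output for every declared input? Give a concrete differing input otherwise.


Take base=4, step=-2.
compute: total = 2; shift = -2; (((base - total) == abs(total)) && ((shift + total) < max(base, total))) -> true; step = 11; result = 0; [idx=-2]; result = 0; [idx=-1]; result = 0; [idx=0]; result = 0; [idx=1]; result = 0; [idx=2]; result = 0; delta = 0; [idx=0]; delta = 11; return 12
compute2: total = 2; shift = -2; (((base - total) != abs(total)) && ((shift + total) < max(base, total))) -> false; total = 4; result = 0; [idx=-2]; result = 0; [idx=-1]; result = 0; [idx=0]; result = 0; [idx=1]; result = 0; [idx=2]; result = 0; scale = 0; scale = 2; the idx loop: no iterations; return 24
12 and 24 differ, so these are not the same function on this domain.
verdict: not equivalent; witness: base=4, step=-2


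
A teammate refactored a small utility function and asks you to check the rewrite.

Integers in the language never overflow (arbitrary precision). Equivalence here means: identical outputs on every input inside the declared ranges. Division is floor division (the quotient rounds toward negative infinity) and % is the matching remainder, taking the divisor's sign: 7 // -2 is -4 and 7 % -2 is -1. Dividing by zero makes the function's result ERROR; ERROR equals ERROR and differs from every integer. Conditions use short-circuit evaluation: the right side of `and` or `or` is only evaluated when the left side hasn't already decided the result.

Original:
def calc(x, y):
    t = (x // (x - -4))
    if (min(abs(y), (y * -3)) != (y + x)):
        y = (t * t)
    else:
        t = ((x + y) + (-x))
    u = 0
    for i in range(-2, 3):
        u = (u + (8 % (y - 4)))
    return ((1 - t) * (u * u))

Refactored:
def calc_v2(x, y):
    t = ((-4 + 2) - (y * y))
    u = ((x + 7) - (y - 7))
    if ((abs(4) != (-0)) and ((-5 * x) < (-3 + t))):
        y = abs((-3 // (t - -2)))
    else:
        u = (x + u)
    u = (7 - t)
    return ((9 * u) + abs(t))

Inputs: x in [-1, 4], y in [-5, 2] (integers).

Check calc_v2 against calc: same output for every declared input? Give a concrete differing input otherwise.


Run the pair on x=-1, y=-5.
calc: t = -1; (min(abs(y), (y * -3)) != (y + x)) -> true; y = 1; u = 0; [i=-2]; u = -1; [i=-1]; u = -2; [i=0]; u = -3; [i=1]; u = -4; [i=2]; u = -5; return 50
calc_v2: t = -27; u = 18; ((abs(4) != (-0)) and ((-5 * x) < (-3 + t))) -> false; u = 17; u = 34; return 333
50 and 333 differ, so these are not the same function on this domain.
verdict: not equivalent; witness: x=-1, y=-5


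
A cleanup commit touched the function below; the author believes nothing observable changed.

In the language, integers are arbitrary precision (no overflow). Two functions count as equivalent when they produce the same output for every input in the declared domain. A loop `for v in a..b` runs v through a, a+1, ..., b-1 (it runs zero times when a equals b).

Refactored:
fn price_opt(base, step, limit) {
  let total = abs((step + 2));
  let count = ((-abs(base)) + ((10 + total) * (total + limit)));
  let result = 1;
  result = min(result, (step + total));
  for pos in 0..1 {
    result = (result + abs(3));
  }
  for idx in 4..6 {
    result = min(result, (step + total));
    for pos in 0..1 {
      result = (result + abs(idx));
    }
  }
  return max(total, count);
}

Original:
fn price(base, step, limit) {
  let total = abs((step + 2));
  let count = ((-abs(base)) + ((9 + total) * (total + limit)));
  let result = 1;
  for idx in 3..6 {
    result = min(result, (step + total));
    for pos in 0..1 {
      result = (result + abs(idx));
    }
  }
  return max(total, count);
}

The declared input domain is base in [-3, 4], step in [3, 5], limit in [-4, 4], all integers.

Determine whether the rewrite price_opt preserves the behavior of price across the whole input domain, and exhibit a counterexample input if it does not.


Consider the input base=-3, step=3, limit=-4.
price: total becomes 5; next count becomes 11; next result becomes 1; next at idx=3:; next result becomes 1; next at pos=0:; next result becomes 4; next at idx=4:; next result becomes 4; next at pos=0:; next result becomes 8; next at idx=5:; next result becomes 8; next at pos=0:; next result becomes 13; next final value 11
price_opt: total becomes 5; next count becomes 12; next result becomes 1; next result becomes 1; next at pos=0:; next result becomes 4; next at idx=4:; next result becomes 4; next at pos=0:; next result becomes 8; next at idx=5:; next result becomes 8; next at pos=0:; next result becomes 13; next final value 12
11 against 12: the behavior changed.
verdict: not equivalent; witness: base=-3, step=3, limit=-4


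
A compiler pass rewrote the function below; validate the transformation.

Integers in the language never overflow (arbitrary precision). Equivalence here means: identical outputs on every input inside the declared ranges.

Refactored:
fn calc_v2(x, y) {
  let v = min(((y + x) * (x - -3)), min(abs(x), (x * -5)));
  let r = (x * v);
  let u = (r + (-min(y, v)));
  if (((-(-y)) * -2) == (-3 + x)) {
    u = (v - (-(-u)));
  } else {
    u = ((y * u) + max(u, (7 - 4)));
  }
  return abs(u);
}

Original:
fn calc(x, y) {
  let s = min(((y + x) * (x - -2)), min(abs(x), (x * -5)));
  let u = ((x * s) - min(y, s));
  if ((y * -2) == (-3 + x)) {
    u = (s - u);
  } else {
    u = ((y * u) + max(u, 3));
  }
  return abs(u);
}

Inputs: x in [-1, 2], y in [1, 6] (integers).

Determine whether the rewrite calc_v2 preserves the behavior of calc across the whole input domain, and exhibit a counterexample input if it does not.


The edit looks behavioral (`-2` became `-3`), but over these ranges it never changes the outcome; all 24 inputs agree.
verdict: equivalent


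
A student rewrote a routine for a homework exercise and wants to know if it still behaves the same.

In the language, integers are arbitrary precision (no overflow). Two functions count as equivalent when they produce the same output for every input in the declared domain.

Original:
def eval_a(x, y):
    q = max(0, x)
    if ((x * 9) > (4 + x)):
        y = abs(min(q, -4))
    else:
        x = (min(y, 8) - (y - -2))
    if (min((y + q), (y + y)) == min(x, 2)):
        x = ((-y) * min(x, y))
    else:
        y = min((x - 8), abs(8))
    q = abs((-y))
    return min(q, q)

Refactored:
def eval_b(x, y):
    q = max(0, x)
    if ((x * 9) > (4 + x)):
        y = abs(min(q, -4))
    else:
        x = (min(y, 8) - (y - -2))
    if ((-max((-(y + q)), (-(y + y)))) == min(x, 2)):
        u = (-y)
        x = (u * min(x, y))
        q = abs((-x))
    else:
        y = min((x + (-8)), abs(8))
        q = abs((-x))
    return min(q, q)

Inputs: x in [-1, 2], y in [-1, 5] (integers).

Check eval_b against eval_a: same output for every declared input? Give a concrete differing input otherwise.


Try x=-1, y=-1.
eval_a: q = 0; ((x * 9) > (4 + x)) -> false; x = -2; (min((y + q), (y + y)) == min(x, 2)) -> true; x = -2; q = 1; return 1
eval_b: q = 0; ((x * 9) > (4 + x)) -> false; x = -2; ((-max((-(y + q)), (-(y + y)))) == min(x, 2)) -> true; u = 1; x = -2; q = 2; return 2
1 vs 2 — the two versions disagree here.
verdict: not equivalent; witness: x=-1, y=-1


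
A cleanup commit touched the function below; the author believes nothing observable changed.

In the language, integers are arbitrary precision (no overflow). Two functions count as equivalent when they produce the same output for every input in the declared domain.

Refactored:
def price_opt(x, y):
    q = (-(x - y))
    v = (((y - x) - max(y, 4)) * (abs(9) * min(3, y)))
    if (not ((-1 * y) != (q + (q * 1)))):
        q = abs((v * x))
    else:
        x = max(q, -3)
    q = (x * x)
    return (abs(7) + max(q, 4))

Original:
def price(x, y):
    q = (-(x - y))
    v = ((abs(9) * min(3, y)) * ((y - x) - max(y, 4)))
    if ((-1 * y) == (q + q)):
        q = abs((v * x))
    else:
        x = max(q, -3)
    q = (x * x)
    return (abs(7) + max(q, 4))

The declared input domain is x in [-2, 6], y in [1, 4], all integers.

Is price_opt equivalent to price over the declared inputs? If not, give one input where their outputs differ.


Although boolean connective usage differs; and constant usage differs; and comparison usage differs; and arithmetic usage differs, 36/36 inputs agree.
verdict: equivalent
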